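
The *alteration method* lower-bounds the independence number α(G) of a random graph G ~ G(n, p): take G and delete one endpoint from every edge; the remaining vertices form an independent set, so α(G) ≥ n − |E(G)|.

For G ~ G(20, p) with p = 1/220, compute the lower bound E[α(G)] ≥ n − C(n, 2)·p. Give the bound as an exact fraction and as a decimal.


E[|E(G)|] = C(20, 2)·p = 190 · (1/220) = 19/22.
E[α(G)] ≥ n − E[|E(G)|] = 20 − 19/22 = 421/22.
Numerically: ≈ 19.13636.
(This is only a lower bound; the true E[α(G)] may be larger.)

E[α(G)] ≥ 421/22 ≈ 19.13636.


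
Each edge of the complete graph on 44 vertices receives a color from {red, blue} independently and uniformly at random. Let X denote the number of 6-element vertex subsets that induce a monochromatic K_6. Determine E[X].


Let X = Σ_S X_S over the C(44, 6) = 7059052 subsets S of size 6, where X_S = 1 if the K_6 on S is monochromatic.
For a fixed S, the K_6 on S has C(6, 2) = 15 edges. P[all 15 edges red] = (1/2)^15, and likewise for blue, so P[monochromatic] = 2·(1/2)^15 = 2^{1 − 15} = 1/16384.
By linearity of expectation: E[X] = C(44, 6) · 2^{1 − 15} = 7059052 · 1/16384 = 1764763/4096.
Numerically: E[X] ≈ 430.8503.

E[X] = C(44,6)·2^(1−C(6,2)) = 1764763/4096 ≈ 430.8503.


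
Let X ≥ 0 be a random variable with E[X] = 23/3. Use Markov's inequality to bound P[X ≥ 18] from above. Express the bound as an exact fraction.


μ = E[X] = 23/3, a = 18.
Markov: P[X ≥ 18] ≤ μ/a = (23/3)/18 = 23/54.
Numerically: ≈ 0.4259.
(Since a = 18 > μ = 7.6667, the bound 23/54 is < 1 and informative.)

P[X ≥ 18] ≤ 23/54 ≈ 0.4259.


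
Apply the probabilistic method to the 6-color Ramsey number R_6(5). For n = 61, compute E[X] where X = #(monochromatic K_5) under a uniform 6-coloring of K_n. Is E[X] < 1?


E[X] = C(61, 5) · 6^{1 − 10} = 5949147 · 6^{−9} = 5949147/10077696.
As a reduced fraction: E[X] = 1983049/3359232 ≈ 0.59033.
Is E[X] < 1? YES.
Since E[X] < 1, there exists a 6-coloring of K_{61} with no monochromatic K_5; hence R_6(5) > 61.

E[X] = 1983049/3359232 ≈ 0.59033; E[X] < 1, so R_6(5) > 61.


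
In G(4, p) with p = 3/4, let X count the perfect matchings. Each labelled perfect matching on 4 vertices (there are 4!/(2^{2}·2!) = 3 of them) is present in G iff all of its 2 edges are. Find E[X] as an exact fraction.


K_4 has 4!/(2^{2}·2!) = 3 labelled perfect matchings.
For each such perfect matching H, let X_H = 1 if all 2 edges of H are present in G. Then P[X_H = 1] = p^{2} = (3/4)^{2} = 9/16.
By linearity of expectation: E[X] = Σ_H E[X_H] = 3 · p^{2} = 3 · 9/16 = 27/16.
Numerically: E[X] ≈ 1.69.

E[X] = 3 · (3/4)^{2} = 27/16 ≈ 1.69.


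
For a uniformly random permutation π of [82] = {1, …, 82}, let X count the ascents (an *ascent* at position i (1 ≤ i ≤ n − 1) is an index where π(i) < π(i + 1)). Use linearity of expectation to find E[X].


Write X = Σ X_I over i = 1, …, 81, with X_I the indicator of one ascent.
There are 81 indicators.
For each fixed i, the pair (π(i), π(i+1)) is a uniformly random ordered pair of distinct values from {1, …, 82}; by symmetry P[π(i) < π(i+1)] = 1/2.
By linearity: E[X] = 81 · (1/2) = (82 − 1) · (1/2) = 81/2 ≈ 40.500000.

E[X] = 81/2 = 40.500000.


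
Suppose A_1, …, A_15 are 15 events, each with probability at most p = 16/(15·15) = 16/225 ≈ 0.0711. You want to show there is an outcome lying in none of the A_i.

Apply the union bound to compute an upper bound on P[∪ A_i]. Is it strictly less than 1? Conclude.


Union bound: P[∪_{i=1}^{15} A_i] ≤ Σ_i P[A_i] ≤ 15·p = 15·(16/225) = 16/15.
Numerically: 16/15 ≈ 1.0667.
Is 16/15 < 1? NO.
Since the bound 16/15 is ≥ 1, the union bound is uninformative here; it does NOT by itself certify existence.

15·p = 16/15 ≈ 1.0667; existence NOT certified by the union bound.


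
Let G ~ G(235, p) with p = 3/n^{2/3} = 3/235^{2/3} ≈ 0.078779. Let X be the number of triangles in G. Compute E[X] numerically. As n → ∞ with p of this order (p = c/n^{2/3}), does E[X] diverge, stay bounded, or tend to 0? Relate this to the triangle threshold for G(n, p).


Number of potential triangles: C(235, 3) = 2135445.
Each occurs with probability p³ ≈ (0.078779)³ ≈ 4.8890901e-04.
By linearity: E[X] = C(235, 3)·p³ ≈ 2135445 · 4.8890901e-04 ≈ 1044.03830.
Since α = 2/3 < 1, p = c/n^{2/3} ≫ 1/n is above the triangle threshold p ~ 1/n. Asymptotically E[X] ~ (c³/6)·n^{3(1−α)} = (3³/6)·n^{1} → ∞; triangles are abundant w.h.p.

E[X] ≈ 1044.03830; in regime p = Θ(1/n^{2/3}) E[X] diverges (above the triangle threshold p ~ 1/n).


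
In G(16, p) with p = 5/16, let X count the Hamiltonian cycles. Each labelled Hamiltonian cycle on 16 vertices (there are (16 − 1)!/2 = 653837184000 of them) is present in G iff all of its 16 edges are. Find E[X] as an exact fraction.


K_16 has (16 − 1)!/2 = 653837184000 labelled Hamiltonian cycles.
For each such Hamiltonian cycle H, let X_H = 1 if all 16 edges of H are present in G. Then P[X_H = 1] = p^{16} = (5/16)^{16} = 152587890625/18446744073709551616.
By linearity: E[X] = Σ_H E[X_H] = 653837184000 · p^{16} = 653837184000 · 152587890625/18446744073709551616 = 97429332733154296875/18014398509481984.
Numerically: E[X] ≈ 5408.41.

E[X] = 653837184000 · (5/16)^{16} = 97429332733154296875/18014398509481984 ≈ 5408.41.


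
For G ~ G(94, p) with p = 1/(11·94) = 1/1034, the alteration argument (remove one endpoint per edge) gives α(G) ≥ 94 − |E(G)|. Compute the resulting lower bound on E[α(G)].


E[|E(G)|] = C(94, 2)·p = 4371 · (1/1034) = 93/22.
E[α(G)] ≥ n − E[|E(G)|] = 94 − 93/22 = 1975/22.
Numerically: ≈ 89.773.
(This is only a lower bound; the true E[α(G)] may be larger.)

E[α(G)] ≥ 1975/22 ≈ 89.773.


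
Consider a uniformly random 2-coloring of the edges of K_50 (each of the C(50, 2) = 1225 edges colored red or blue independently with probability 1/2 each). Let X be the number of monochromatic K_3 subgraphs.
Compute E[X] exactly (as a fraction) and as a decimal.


Let X = Σ_S X_S over the C(50, 3) = 19600 subsets S of size 3, where X_S = 1 if the K_3 on S is monochromatic.
For a fixed S, the K_3 on S has C(3, 2) = 3 edges. P[all 3 edges red] = (1/2)^3, and likewise for blue, so P[monochromatic] = 2·(1/2)^3 = 2^{1 − 3} = 1/4.
Summing: E[X] = C(50, 3) · 2^{1 − 3} = 19600 · 1/4 = 4900.
Numerically: E[X] ≈ 4900.000000.

E[X] = C(50,3)·2^(1−C(3,2)) = 4900 ≈ 4900.000000.


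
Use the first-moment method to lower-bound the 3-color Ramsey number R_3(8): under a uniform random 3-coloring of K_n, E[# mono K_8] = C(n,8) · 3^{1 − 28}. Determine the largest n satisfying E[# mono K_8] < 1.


We need C(n, 8) · 3^{1 − 28} < 1, i.e. C(n, 8) < 3^{28 − 1} = 7625597484987.
Check values of n near the boundary:
  n = 153: C(153, 8) = 6183023199255; 6183023199255 < 7625597484987? YES
  n = 154: C(154, 8) = 6521818990995; 6521818990995 < 7625597484987? YES
  n = 155: C(155, 8) = 6876747915675; 6876747915675 < 7625597484987? YES
  n = 156: C(156, 8) = 7248464019225; 7248464019225 < 7625597484987? YES
  n = 157: C(157, 8) = 7637643295425; 7637643295425 < 7625597484987? NO
  n = 158: C(158, 8) = 8044984271181; 8044984271181 < 7625597484987? NO
The largest n with C(n, 8) < 7625597484987 is n = 156 (where E[X] = 805384891025/847288609443 ≈ 0.9505437). Hence R_3(8) > 156, i.e. R_3(8) ≥ 157.

Largest n = 156; hence R_3(8) > 156.


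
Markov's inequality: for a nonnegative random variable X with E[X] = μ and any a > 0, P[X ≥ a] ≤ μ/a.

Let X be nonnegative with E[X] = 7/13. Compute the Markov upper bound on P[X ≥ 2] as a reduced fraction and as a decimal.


μ = E[X] = 7/13, a = 2.
Markov: P[X ≥ 2] ≤ μ/a = (7/13)/2 = 7/26.
Numerically: ≈ 0.26923.
(Since a = 2 > μ = 0.53846, the bound 7/26 is < 1 and informative.)

P[X ≥ 2] ≤ 7/26 ≈ 0.26923.


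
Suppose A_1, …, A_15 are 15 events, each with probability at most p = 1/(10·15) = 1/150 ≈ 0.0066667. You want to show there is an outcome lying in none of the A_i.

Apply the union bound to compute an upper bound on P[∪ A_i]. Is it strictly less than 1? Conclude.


Union bound: P[∪_{i=1}^{15} A_i] ≤ Σ_i P[A_i] ≤ 15·p = 15·(1/150) = 1/10.
Numerically: 1/10 ≈ 0.1000000.
Is 1/10 < 1? YES.
Since P[∪ A_i] ≤ 1/10 < 1, the complement has P[∩ A_i^c] ≥ 1 − 1/10 = 9/10 > 0, so some outcome avoids every A_i.

15·p = 1/10 ≈ 0.1000000; existence CERTIFIED by the union bound.


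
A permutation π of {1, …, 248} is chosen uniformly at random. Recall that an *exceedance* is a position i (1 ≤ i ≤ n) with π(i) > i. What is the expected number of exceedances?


Write X = Σ_{i=1}^{248} X_i, where X_i = 1_{π(i) > i}.
For each fixed i, π(i) is uniform over {1, …, 248} (marginal of a uniform permutation), so P[π(i) > i] = (n − i)/n. Summing: Σ_{i=1}^{248} (n − i)/n = (0 + 1 + … + 247)/248 = 248(248 − 1)/(2·248) = (248 − 1)/2.
Hence E[X] = Σ_{i=1}^{248} (248 − i)/248 = 247/2 ≈ 123.500000.

E[X] = 247/2 = 123.500000.


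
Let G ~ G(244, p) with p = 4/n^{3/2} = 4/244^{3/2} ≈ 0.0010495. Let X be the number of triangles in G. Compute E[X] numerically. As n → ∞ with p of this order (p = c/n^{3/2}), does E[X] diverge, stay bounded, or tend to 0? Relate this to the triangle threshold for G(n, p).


Number of potential triangles: C(244, 3) = 2391444.
Each occurs with probability p³ ≈ (0.0010495)³ ≈ 1.1559146e-09.
By linearity: E[X] = C(244, 3)·p³ ≈ 2391444 · 1.1559146e-09 ≈ 0.00276.
Since α = 3/2 > 1, p = c/n^{3/2} = o(1/n) is below the triangle threshold p ~ 1/n. Asymptotically E[X] ~ (c³/6)·n^{3(1−α)} = (4³/6)·n^{-1.5} → 0, so by Markov's inequality G has no triangles w.h.p.

E[X] ≈ 0.00276; in regime p = Θ(1/n^{3/2}) E[X] tends to 0 (below the triangle threshold p ~ 1/n).


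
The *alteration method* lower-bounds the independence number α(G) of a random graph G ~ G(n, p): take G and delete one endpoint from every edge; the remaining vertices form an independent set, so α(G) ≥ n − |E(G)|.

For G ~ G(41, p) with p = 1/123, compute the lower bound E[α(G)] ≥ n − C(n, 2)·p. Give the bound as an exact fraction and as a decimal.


E[|E(G)|] = C(41, 2)·p = 820 · (1/123) = 20/3.
E[α(G)] ≥ n − E[|E(G)|] = 41 − 20/3 = 103/3.
Numerically: ≈ 34.333.
(This is only a lower bound; the true E[α(G)] may be larger.)

E[α(G)] ≥ 103/3 ≈ 34.333.


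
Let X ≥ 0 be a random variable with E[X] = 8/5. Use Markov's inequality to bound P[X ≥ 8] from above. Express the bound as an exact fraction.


μ = E[X] = 8/5, a = 8.
Markov: P[X ≥ 8] ≤ μ/a = (8/5)/8 = 1/5.
Numerically: ≈ 0.200000.
(Since a = 8 > μ = 1.600000, the bound 1/5 is < 1 and informative.)

P[X ≥ 8] ≤ 1/5 ≈ 0.200000.


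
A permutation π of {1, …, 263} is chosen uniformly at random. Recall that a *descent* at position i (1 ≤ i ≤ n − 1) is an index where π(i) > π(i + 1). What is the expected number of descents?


Write X = Σ X_I over i = 1, …, 262, with X_I the indicator of one descent.
There are 262 indicators.
For each fixed i, the pair (π(i), π(i+1)) is a uniformly random ordered pair of distinct values from {1, …, 263}; by symmetry P[π(i) > π(i+1)] = 1/2.
By linearity: E[X] = 262 · (1/2) = (263 − 1) · (1/2) = 131 ≈ 131.0000.

E[X] = 131 = 131.0000.


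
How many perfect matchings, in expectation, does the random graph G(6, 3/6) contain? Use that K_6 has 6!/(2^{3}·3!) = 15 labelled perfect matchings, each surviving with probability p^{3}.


K_6 has 6!/(2^{3}·3!) = 15 labelled perfect matchings.
For each such perfect matching H, let X_H = 1 if all 3 edges of H are present in G. Then P[X_H = 1] = p^{3} = (1/2)^{3} = 1/8.
Summing the indicators: E[X] = Σ_H E[X_H] = 15 · p^{3} = 15 · 1/8 = 15/8.
Numerically: E[X] ≈ 1.875.

E[X] = 15 · (1/2)^{3} = 15/8 ≈ 1.875.


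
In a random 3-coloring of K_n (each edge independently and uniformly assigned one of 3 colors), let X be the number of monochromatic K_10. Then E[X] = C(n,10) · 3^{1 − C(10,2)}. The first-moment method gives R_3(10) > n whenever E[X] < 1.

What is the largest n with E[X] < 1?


We need C(n, 10) · 3^{1 − 45} < 1, i.e. C(n, 10) < 3^{45 − 1} = 984770902183611232881.
Check values of n near the boundary:
  n = 569: C(569, 10) = 905357721286137524328; 905357721286137524328 < 984770902183611232881? YES
  n = 570: C(570, 10) = 921524823451961408691; 921524823451961408691 < 984770902183611232881? YES
  n = 571: C(571, 10) = 937951290893172842001; 937951290893172842001 < 984770902183611232881? YES
  n = 572: C(572, 10) = 954640815642161682606; 954640815642161682606 < 984770902183611232881? YES
  n = 573: C(573, 10) = 971597135635805762226; 971597135635805762226 < 984770902183611232881? YES
  n = 574: C(574, 10) = 988824035203816502691; 988824035203816502691 < 984770902183611232881? NO
  n = 575: C(575, 10) = 1006325345561406175305; 1006325345561406175305 < 984770902183611232881? NO
  n = 576: C(576, 10) = 1024104945306307344480; 1024104945306307344480 < 984770902183611232881? NO
The largest n with C(n, 10) < 984770902183611232881 is n = 573 (where E[X] = 35985079097622435638/36472996377170786403 ≈ 0.986623). Hence R_3(10) > 573, i.e. R_3(10) ≥ 574.

Largest n = 573; hence R_3(10) > 573.


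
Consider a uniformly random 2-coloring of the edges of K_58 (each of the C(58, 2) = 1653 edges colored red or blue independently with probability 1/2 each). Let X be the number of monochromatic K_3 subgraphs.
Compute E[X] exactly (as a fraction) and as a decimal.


Let X = Σ_S X_S over the C(58, 3) = 30856 subsets S of size 3, where X_S = 1 if the K_3 on S is monochromatic.
For a fixed S, the K_3 on S has C(3, 2) = 3 edges. P[all 3 edges red] = (1/2)^3, and likewise for blue, so P[monochromatic] = 2·(1/2)^3 = 2^{1 − 3} = 1/4.
Summing: E[X] = C(58, 3) · 2^{1 − 3} = 30856 · 1/4 = 7714.
Numerically: E[X] ≈ 7714.000.

E[X] = C(58,3)·2^(1−C(3,2)) = 7714 ≈ 7714.000.


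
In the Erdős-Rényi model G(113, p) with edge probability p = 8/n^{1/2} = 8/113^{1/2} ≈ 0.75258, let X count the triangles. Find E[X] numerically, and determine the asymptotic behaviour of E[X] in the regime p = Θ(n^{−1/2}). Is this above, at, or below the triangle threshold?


Number of potential triangles: C(113, 3) = 234136.
Each occurs with probability p³ ≈ (0.75258)³ ≈ 4.2623813e-01.
By linearity: E[X] = C(113, 3)·p³ ≈ 234136 · 4.2623813e-01 ≈ 99797.69033.
Since α = 1/2 < 1, p = c/n^{1/2} ≫ 1/n is above the triangle threshold p ~ 1/n. Asymptotically E[X] ~ (c³/6)·n^{3(1−α)} = (8³/6)·n^{1.5} → ∞; triangles are abundant w.h.p.

E[X] ≈ 99797.69033; in regime p = Θ(1/n^{1/2}) E[X] diverges (above the triangle threshold p ~ 1/n).


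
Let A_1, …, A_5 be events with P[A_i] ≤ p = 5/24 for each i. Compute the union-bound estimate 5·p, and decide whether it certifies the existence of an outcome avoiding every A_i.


Union bound: P[∪_{i=1}^{5} A_i] ≤ Σ_i P[A_i] ≤ 5·p = 5·(5/24) = 25/24.
Numerically: 25/24 ≈ 1.04167.
Is 25/24 < 1? NO.
Since the bound 25/24 is ≥ 1, the union bound is uninformative here; it does NOT by itself certify existence.

5·p = 25/24 ≈ 1.04167; existence NOT certified by the union bound.


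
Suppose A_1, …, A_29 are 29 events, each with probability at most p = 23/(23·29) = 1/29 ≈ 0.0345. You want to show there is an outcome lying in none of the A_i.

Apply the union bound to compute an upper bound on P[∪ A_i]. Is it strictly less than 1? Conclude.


Union bound: P[∪_{i=1}^{29} A_i] ≤ Σ_i P[A_i] ≤ 29·p = 29·(1/29) = 1.
Numerically: 1 ≈ 1.0000.
Is 1 < 1? NO.
Since the bound 1 is ≥ 1, the union bound is uninformative here; it does NOT by itself certify existence.

29·p = 1 ≈ 1.0000; existence NOT certified by the union bound.


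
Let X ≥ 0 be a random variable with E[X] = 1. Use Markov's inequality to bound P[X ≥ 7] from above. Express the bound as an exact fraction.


μ = E[X] = 1, a = 7.
Markov: P[X ≥ 7] ≤ μ/a = (1)/7 = 1/7.
Numerically: ≈ 0.143.
(Since a = 7 > μ = 1.000, the bound 1/7 is < 1 and informative.)

P[X ≥ 7] ≤ 1/7 ≈ 0.143.


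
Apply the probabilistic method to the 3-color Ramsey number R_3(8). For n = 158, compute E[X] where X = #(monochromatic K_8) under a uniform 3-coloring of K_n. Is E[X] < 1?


E[X] = C(158, 8) · 3^{1 − 28} = 8044984271181 · 3^{−27} = 8044984271181/7625597484987.
As a reduced fraction: E[X] = 2681661423727/2541865828329 ≈ 1.055.
Is E[X] < 1? NO.
Since E[X] ≥ 1, the first-moment bound is inconclusive at n = 158; it does NOT by itself certify R_3(8) > 158.

E[X] = 2681661423727/2541865828329 ≈ 1.055; E[X] ≥ 1; first-moment method inconclusive here.


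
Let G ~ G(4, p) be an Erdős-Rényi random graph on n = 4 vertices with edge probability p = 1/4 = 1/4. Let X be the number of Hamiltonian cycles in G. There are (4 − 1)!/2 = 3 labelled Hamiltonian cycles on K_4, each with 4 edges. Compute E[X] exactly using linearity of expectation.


K_4 has (4 − 1)!/2 = 3 labelled Hamiltonian cycles.
For each such Hamiltonian cycle H, let X_H = 1 if all 4 edges of H are present in G. Then P[X_H = 1] = p^{4} = (1/4)^{4} = 1/256.
By linearity of expectation: E[X] = Σ_H E[X_H] = 3 · p^{4} = 3 · 1/256 = 3/256.
Numerically: E[X] ≈ 0.0117188.

E[X] = 3 · (1/4)^{4} = 3/256 ≈ 0.0117188.


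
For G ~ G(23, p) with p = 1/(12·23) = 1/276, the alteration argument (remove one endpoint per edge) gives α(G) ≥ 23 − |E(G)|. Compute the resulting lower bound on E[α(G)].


E[|E(G)|] = C(23, 2)·p = 253 · (1/276) = 11/12.
E[α(G)] ≥ n − E[|E(G)|] = 23 − 11/12 = 265/12.
Numerically: ≈ 22.0833.
(This is only a lower bound; the true E[α(G)] may be larger.)

E[α(G)] ≥ 265/12 ≈ 22.0833.


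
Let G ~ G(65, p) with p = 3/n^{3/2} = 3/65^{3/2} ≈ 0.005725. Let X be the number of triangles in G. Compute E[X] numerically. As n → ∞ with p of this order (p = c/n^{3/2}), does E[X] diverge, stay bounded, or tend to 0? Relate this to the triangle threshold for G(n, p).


Number of potential triangles: C(65, 3) = 43680.
Each occurs with probability p³ ≈ (0.005725)³ ≈ 1.876090e-07.
By linearity: E[X] = C(65, 3)·p³ ≈ 43680 · 1.876090e-07 ≈ 0.0082.
Since α = 3/2 > 1, p = c/n^{3/2} = o(1/n) is below the triangle threshold p ~ 1/n. Asymptotically E[X] ~ (c³/6)·n^{3(1−α)} = (3³/6)·n^{-1.5} → 0, so by Markov's inequality G has no triangles w.h.p.

E[X] ≈ 0.0082; in regime p = Θ(1/n^{3/2}) E[X] tends to 0 (below the triangle threshold p ~ 1/n).


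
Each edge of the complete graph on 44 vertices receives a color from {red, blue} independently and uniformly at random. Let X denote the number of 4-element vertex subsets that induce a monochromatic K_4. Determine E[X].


Let X = Σ_S X_S over the C(44, 4) = 135751 subsets S of size 4, where X_S = 1 if the K_4 on S is monochromatic.
For a fixed S, the K_4 on S has C(4, 2) = 6 edges. P[all 6 edges red] = (1/2)^6, and likewise for blue, so P[monochromatic] = 2·(1/2)^6 = 2^{1 − 6} = 1/32.
By linearity: E[X] = C(44, 4) · 2^{1 − 6} = 135751 · 1/32 = 135751/32.
Numerically: E[X] ≈ 4242.218750.

E[X] = C(44,4)·2^(1−C(4,2)) = 135751/32 ≈ 4242.218750.


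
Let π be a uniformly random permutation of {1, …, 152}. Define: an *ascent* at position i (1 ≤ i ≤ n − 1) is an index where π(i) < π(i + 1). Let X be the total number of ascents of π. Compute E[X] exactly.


Write X = Σ X_I over i = 1, …, 151, with X_I the indicator of one ascent.
There are 151 indicators.
For each fixed i, the pair (π(i), π(i+1)) is a uniformly random ordered pair of distinct values from {1, …, 152}; by symmetry P[π(i) < π(i+1)] = 1/2.
By linearity: E[X] = 151 · (1/2) = (152 − 1) · (1/2) = 151/2 ≈ 75.500000.

E[X] = 151/2 = 75.500000.


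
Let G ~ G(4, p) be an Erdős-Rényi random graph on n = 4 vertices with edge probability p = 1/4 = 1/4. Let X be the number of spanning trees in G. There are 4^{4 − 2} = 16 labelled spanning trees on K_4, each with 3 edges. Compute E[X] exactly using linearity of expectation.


K_4 has 4^{4 − 2} = 16 labelled spanning trees.
For each such spanning tree H, let X_H = 1 if all 3 edges of H are present in G. Then P[X_H = 1] = p^{3} = (1/4)^{3} = 1/64.
By linearity: E[X] = Σ_H E[X_H] = 16 · p^{3} = 16 · 1/64 = 1/4.
Numerically: E[X] ≈ 0.25.

E[X] = 16 · (1/4)^{3} = 1/4 ≈ 0.25.


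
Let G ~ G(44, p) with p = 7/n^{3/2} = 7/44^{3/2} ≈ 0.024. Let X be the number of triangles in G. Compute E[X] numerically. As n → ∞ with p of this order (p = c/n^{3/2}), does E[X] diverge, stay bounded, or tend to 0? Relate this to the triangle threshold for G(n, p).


Number of potential triangles: C(44, 3) = 13244.
Each occurs with probability p³ ≈ (0.024)³ ≈ 1.37961e-05.
By linearity: E[X] = C(44, 3)·p³ ≈ 13244 · 1.37961e-05 ≈ 0.183.
Since α = 3/2 > 1, p = c/n^{3/2} = o(1/n) is below the triangle threshold p ~ 1/n. Asymptotically E[X] ~ (c³/6)·n^{3(1−α)} = (7³/6)·n^{-1.5} → 0, so by Markov's inequality G has no triangles w.h.p.

E[X] ≈ 0.183; in regime p = Θ(1/n^{3/2}) E[X] tends to 0 (below the triangle threshold p ~ 1/n).


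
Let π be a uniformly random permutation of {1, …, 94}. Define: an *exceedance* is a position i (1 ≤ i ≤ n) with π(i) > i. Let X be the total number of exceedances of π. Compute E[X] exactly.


Write X = Σ_{i=1}^{94} X_i, where X_i = 1_{π(i) > i}.
For each fixed i, π(i) is uniform over {1, …, 94} (marginal of a uniform permutation), so P[π(i) > i] = (n − i)/n. Summing: Σ_{i=1}^{94} (n − i)/n = (0 + 1 + … + 93)/94 = 94(94 − 1)/(2·94) = (94 − 1)/2.
Hence E[X] = Σ_{i=1}^{94} (94 − i)/94 = 93/2 ≈ 46.5000.

E[X] = 93/2 = 46.5000.


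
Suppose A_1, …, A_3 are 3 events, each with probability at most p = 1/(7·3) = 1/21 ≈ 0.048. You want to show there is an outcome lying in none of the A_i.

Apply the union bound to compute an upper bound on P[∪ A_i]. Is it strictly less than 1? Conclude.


Union bound: P[∪_{i=1}^{3} A_i] ≤ Σ_i P[A_i] ≤ 3·p = 3·(1/21) = 1/7.
Numerically: 1/7 ≈ 0.143.
Is 1/7 < 1? YES.
Since P[∪ A_i] ≤ 1/7 < 1, the complement has P[∩ A_i^c] ≥ 1 − 1/7 = 6/7 > 0, so some outcome avoids every A_i.

3·p = 1/7 ≈ 0.143; existence CERTIFIED by the union bound.


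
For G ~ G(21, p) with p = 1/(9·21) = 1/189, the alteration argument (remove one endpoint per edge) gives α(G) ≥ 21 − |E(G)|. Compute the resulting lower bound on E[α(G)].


E[|E(G)|] = C(21, 2)·p = 210 · (1/189) = 10/9.
E[α(G)] ≥ n − E[|E(G)|] = 21 − 10/9 = 179/9.
Numerically: ≈ 19.889.
(This is only a lower bound; the true E[α(G)] may be larger.)

E[α(G)] ≥ 179/9 ≈ 19.889.


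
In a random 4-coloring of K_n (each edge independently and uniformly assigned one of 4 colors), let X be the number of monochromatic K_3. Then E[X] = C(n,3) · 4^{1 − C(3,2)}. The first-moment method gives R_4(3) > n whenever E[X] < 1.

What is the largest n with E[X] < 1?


We need C(n, 3) · 4^{1 − 3} < 1, i.e. C(n, 3) < 4^{3 − 1} = 16.
Check values of n near the boundary:
  n = 3: C(3, 3) = 1; 1 < 16? YES
  n = 4: C(4, 3) = 4; 4 < 16? YES
  n = 5: C(5, 3) = 10; 10 < 16? YES
  n = 6: C(6, 3) = 20; 20 < 16? NO
  n = 7: C(7, 3) = 35; 35 < 16? NO
The largest n with C(n, 3) < 16 is n = 5 (where E[X] = 5/8 ≈ 0.6250000). Hence R_4(3) > 5, i.e. R_4(3) ≥ 6.

Largest n = 5; hence R_4(3) > 5.


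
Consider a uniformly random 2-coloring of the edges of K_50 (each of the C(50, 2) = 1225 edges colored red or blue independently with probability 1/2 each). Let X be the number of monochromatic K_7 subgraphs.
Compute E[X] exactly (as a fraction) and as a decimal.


Let X = Σ_S X_S over the C(50, 7) = 99884400 subsets S of size 7, where X_S = 1 if the K_7 on S is monochromatic.
For a fixed S, the K_7 on S has C(7, 2) = 21 edges. P[all 21 edges red] = (1/2)^21, and likewise for blue, so P[monochromatic] = 2·(1/2)^21 = 2^{1 − 21} = 1/1048576.
By linearity: E[X] = C(50, 7) · 2^{1 − 21} = 99884400 · 1/1048576 = 6242775/65536.
Numerically: E[X] ≈ 95.257187.

E[X] = C(50,7)·2^(1−C(7,2)) = 6242775/65536 ≈ 95.257187.


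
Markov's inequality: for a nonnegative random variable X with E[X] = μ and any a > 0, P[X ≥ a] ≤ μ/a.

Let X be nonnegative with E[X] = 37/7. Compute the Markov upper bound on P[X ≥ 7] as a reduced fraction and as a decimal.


μ = E[X] = 37/7, a = 7.
Markov: P[X ≥ 7] ≤ μ/a = (37/7)/7 = 37/49.
Numerically: ≈ 0.755102.
(Since a = 7 > μ = 5.285714, the bound 37/49 is < 1 and informative.)

P[X ≥ 7] ≤ 37/49 ≈ 0.755102.


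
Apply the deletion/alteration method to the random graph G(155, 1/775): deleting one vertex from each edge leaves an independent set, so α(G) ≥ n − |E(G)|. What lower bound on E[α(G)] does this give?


E[|E(G)|] = C(155, 2)·p = 11935 · (1/775) = 77/5.
E[α(G)] ≥ n − E[|E(G)|] = 155 − 77/5 = 698/5.
Numerically: ≈ 139.600000.
(This is only a lower bound; the true E[α(G)] may be larger.)

E[α(G)] ≥ 698/5 ≈ 139.600000.


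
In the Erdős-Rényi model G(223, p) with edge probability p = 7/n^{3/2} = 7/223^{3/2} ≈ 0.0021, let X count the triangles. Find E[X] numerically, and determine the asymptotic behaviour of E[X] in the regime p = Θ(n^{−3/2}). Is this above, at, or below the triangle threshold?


Number of potential triangles: C(223, 3) = 1823471.
Each occurs with probability p³ ≈ (0.0021)³ ≈ 9.28800e-09.
By linearity: E[X] = C(223, 3)·p³ ≈ 1823471 · 9.28800e-09 ≈ 0.017.
Since α = 3/2 > 1, p = c/n^{3/2} = o(1/n) is below the triangle threshold p ~ 1/n. Asymptotically E[X] ~ (c³/6)·n^{3(1−α)} = (7³/6)·n^{-1.5} → 0, so by Markov's inequality G has no triangles w.h.p.

E[X] ≈ 0.017; in regime p = Θ(1/n^{3/2}) E[X] tends to 0 (below the triangle threshold p ~ 1/n).


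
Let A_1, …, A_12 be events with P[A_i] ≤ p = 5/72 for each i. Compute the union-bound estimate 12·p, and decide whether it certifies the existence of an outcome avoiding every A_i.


Union bound: P[∪_{i=1}^{12} A_i] ≤ Σ_i P[A_i] ≤ 12·p = 12·(5/72) = 5/6.
Numerically: 5/6 ≈ 0.8333333.
Is 5/6 < 1? YES.
Since P[∪ A_i] ≤ 5/6 < 1, the complement has P[∩ A_i^c] ≥ 1 − 5/6 = 1/6 > 0, so some outcome avoids every A_i.

12·p = 5/6 ≈ 0.8333333; existence CERTIFIED by the union bound.


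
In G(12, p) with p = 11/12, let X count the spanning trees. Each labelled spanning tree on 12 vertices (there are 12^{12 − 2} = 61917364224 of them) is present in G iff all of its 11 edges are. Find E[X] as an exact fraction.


K_12 has 12^{12 − 2} = 61917364224 labelled spanning trees.
For each such spanning tree H, let X_H = 1 if all 11 edges of H are present in G. Then P[X_H = 1] = p^{11} = (11/12)^{11} = 285311670611/743008370688.
By linearity of expectation: E[X] = Σ_H E[X_H] = 61917364224 · p^{11} = 61917364224 · 285311670611/743008370688 = 285311670611/12.
Numerically: E[X] ≈ 2.378e+10.

E[X] = 61917364224 · (11/12)^{11} = 285311670611/12 ≈ 2.378e+10.


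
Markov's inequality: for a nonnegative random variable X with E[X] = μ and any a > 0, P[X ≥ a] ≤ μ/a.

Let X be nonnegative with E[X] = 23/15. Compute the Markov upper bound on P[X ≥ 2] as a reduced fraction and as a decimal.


μ = E[X] = 23/15, a = 2.
Markov: P[X ≥ 2] ≤ μ/a = (23/15)/2 = 23/30.
Numerically: ≈ 0.7667.
(Since a = 2 > μ = 1.5333, the bound 23/30 is < 1 and informative.)

P[X ≥ 2] ≤ 23/30 ≈ 0.7667.


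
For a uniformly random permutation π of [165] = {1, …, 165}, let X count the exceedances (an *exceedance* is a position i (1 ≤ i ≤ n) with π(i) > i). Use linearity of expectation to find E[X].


Write X = Σ_{i=1}^{165} X_i, where X_i = 1_{π(i) > i}.
For each fixed i, π(i) is uniform over {1, …, 165} (marginal of a uniform permutation), so P[π(i) > i] = (n − i)/n. Summing: Σ_{i=1}^{165} (n − i)/n = (0 + 1 + … + 164)/165 = 165(165 − 1)/(2·165) = (165 − 1)/2.
Hence E[X] = Σ_{i=1}^{165} (165 − i)/165 = 82 ≈ 82.00000.

E[X] = 82 = 82.00000.


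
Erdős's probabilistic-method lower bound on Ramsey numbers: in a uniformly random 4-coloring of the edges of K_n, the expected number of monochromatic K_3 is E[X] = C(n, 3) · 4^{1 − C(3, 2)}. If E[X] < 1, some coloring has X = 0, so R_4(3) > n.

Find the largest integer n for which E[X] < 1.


We need C(n, 3) · 4^{1 − 3} < 1, i.e. C(n, 3) < 4^{3 − 1} = 16.
Check values of n near the boundary:
  n = 4: C(4, 3) = 4; 4 < 16? YES
  n = 5: C(5, 3) = 10; 10 < 16? YES
  n = 6: C(6, 3) = 20; 20 < 16? NO
  n = 7: C(7, 3) = 35; 35 < 16? NO
  n = 8: C(8, 3) = 56; 56 < 16? NO
The largest n with C(n, 3) < 16 is n = 5 (where E[X] = 5/8 ≈ 0.625). Hence R_4(3) > 5, i.e. R_4(3) ≥ 6.

Largest n = 5; hence R_4(3) > 5.


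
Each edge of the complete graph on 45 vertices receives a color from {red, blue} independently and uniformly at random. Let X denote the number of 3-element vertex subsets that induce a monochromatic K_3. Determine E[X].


Let X = Σ_S X_S over the C(45, 3) = 14190 subsets S of size 3, where X_S = 1 if the K_3 on S is monochromatic.
For a fixed S, the K_3 on S has C(3, 2) = 3 edges. P[all 3 edges red] = (1/2)^3, and likewise for blue, so P[monochromatic] = 2·(1/2)^3 = 2^{1 − 3} = 1/4.
By linearity of expectation: E[X] = C(45, 3) · 2^{1 − 3} = 14190 · 1/4 = 7095/2.
Numerically: E[X] ≈ 3547.500.

E[X] = C(45,3)·2^(1−C(3,2)) = 7095/2 ≈ 3547.500.


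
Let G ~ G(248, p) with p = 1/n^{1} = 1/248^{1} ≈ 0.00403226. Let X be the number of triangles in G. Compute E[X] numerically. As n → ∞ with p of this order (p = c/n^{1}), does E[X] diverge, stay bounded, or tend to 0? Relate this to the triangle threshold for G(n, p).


Number of potential triangles: C(248, 3) = 2511496.
Each occurs with probability p³ ≈ (0.00403226)³ ≈ 6.55609077e-08.
By linearity: E[X] = C(248, 3)·p³ ≈ 2511496 · 6.55609077e-08 ≈ 0.164656.
Here α = 1, so p = 1/n is exactly at the triangle threshold p ~ 1/n. Asymptotically E[X] → c³/6 = 1³/6 = 1/6 ≈ 0.166667, a bounded constant. In this regime the triangle count is asymptotically Poisson(c³/6).

E[X] ≈ 0.164656; in regime p = Θ(1/n^{1}) E[X] stays bounded (at the triangle threshold p ~ 1/n).


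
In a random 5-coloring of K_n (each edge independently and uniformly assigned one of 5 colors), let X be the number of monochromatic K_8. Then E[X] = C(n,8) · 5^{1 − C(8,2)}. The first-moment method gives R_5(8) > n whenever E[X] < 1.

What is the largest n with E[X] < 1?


We need C(n, 8) · 5^{1 − 28} < 1, i.e. C(n, 8) < 5^{28 − 1} = 7450580596923828125.
Check values of n near the boundary:
  n = 861: C(861, 8) = 7250034996615275865; 7250034996615275865 < 7450580596923828125? YES
  n = 862: C(862, 8) = 7317951015318931845; 7317951015318931845 < 7450580596923828125? YES
  n = 863: C(863, 8) = 7386423071602617757; 7386423071602617757 < 7450580596923828125? YES
  n = 864: C(864, 8) = 7455455062926006708; 7455455062926006708 < 7450580596923828125? NO
The largest n with C(n, 8) < 7450580596923828125 is n = 863 (where E[X] = 7386423071602617757/7450580596923828125 ≈ 0.991389). Hence R_5(8) > 863, i.e. R_5(8) ≥ 864.

Largest n = 863; hence R_5(8) > 863.


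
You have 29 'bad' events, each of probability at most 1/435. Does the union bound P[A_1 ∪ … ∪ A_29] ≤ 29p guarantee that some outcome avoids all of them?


Union bound: P[∪_{i=1}^{29} A_i] ≤ Σ_i P[A_i] ≤ 29·p = 29·(1/435) = 1/15.
Numerically: 1/15 ≈ 0.0667.
Is 1/15 < 1? YES.
Since P[∪ A_i] ≤ 1/15 < 1, the complement has P[∩ A_i^c] ≥ 1 − 1/15 = 14/15 > 0, so some outcome avoids every A_i.

29·p = 1/15 ≈ 0.0667; existence CERTIFIED by the union bound.


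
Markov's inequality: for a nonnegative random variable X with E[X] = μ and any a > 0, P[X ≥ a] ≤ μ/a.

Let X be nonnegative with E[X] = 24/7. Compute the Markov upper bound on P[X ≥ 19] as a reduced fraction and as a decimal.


μ = E[X] = 24/7, a = 19.
Markov: P[X ≥ 19] ≤ μ/a = (24/7)/19 = 24/133.
Numerically: ≈ 0.180.
(Since a = 19 > μ = 3.429, the bound 24/133 is < 1 and informative.)

P[X ≥ 19] ≤ 24/133 ≈ 0.180.


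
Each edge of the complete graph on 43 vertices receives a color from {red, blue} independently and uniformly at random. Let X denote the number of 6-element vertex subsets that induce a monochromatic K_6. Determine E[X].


Let X = Σ_S X_S over the C(43, 6) = 6096454 subsets S of size 6, where X_S = 1 if the K_6 on S is monochromatic.
For a fixed S, the K_6 on S has C(6, 2) = 15 edges. P[all 15 edges red] = (1/2)^15, and likewise for blue, so P[monochromatic] = 2·(1/2)^15 = 2^{1 − 15} = 1/16384.
By linearity of expectation: E[X] = C(43, 6) · 2^{1 − 15} = 6096454 · 1/16384 = 3048227/8192.
Numerically: E[X] ≈ 372.09802.

E[X] = C(43,6)·2^(1−C(6,2)) = 3048227/8192 ≈ 372.09802.


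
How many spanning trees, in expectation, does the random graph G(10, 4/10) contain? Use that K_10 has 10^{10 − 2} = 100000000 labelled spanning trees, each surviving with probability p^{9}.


K_10 has 10^{10 − 2} = 100000000 labelled spanning trees.
For each such spanning tree H, let X_H = 1 if all 9 edges of H are present in G. Then P[X_H = 1] = p^{9} = (2/5)^{9} = 512/1953125.
Summing the indicators: E[X] = Σ_H E[X_H] = 100000000 · p^{9} = 100000000 · 512/1953125 = 131072/5.
Numerically: E[X] ≈ 26214.

E[X] = 100000000 · (2/5)^{9} = 131072/5 ≈ 26214.


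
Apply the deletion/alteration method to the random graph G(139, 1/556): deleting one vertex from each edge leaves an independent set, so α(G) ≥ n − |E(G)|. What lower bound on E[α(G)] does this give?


E[|E(G)|] = C(139, 2)·p = 9591 · (1/556) = 69/4.
E[α(G)] ≥ n − E[|E(G)|] = 139 − 69/4 = 487/4.
Numerically: ≈ 121.750.
(This is only a lower bound; the true E[α(G)] may be larger.)

E[α(G)] ≥ 487/4 ≈ 121.750.


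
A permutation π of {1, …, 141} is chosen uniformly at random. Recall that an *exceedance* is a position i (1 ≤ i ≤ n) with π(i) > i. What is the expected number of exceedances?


Write X = Σ_{i=1}^{141} X_i, where X_i = 1_{π(i) > i}.
For each fixed i, π(i) is uniform over {1, …, 141} (marginal of a uniform permutation), so P[π(i) > i] = (n − i)/n. Summing: Σ_{i=1}^{141} (n − i)/n = (0 + 1 + … + 140)/141 = 141(141 − 1)/(2·141) = (141 − 1)/2.
Hence E[X] = Σ_{i=1}^{141} (141 − i)/141 = 70 ≈ 70.000.

E[X] = 70 = 70.000.


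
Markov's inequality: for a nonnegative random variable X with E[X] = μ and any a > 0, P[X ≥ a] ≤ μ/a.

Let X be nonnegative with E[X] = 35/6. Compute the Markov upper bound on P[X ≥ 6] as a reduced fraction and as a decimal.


μ = E[X] = 35/6, a = 6.
Markov: P[X ≥ 6] ≤ μ/a = (35/6)/6 = 35/36.
Numerically: ≈ 0.972.
(Since a = 6 > μ = 5.833, the bound 35/36 is < 1 and informative.)

P[X ≥ 6] ≤ 35/36 ≈ 0.972.


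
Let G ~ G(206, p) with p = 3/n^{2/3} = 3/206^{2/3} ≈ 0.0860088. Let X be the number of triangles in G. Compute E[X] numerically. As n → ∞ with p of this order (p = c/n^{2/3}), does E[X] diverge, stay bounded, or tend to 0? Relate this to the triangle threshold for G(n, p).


Number of potential triangles: C(206, 3) = 1435820.
Each occurs with probability p³ ≈ (0.0860088)³ ≈ 6.36252239e-04.
By linearity: E[X] = C(206, 3)·p³ ≈ 1435820 · 6.36252239e-04 ≈ 913.543689.
Since α = 2/3 < 1, p = c/n^{2/3} ≫ 1/n is above the triangle threshold p ~ 1/n. Asymptotically E[X] ~ (c³/6)·n^{3(1−α)} = (3³/6)·n^{1} → ∞; triangles are abundant w.h.p.

E[X] ≈ 913.543689; in regime p = Θ(1/n^{2/3}) E[X] diverges (above the triangle threshold p ~ 1/n).


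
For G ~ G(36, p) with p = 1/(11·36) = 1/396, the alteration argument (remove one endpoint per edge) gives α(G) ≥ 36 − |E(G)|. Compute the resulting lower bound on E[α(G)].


E[|E(G)|] = C(36, 2)·p = 630 · (1/396) = 35/22.
E[α(G)] ≥ n − E[|E(G)|] = 36 − 35/22 = 757/22.
Numerically: ≈ 34.409091.
(This is only a lower bound; the true E[α(G)] may be larger.)

E[α(G)] ≥ 757/22 ≈ 34.409091.


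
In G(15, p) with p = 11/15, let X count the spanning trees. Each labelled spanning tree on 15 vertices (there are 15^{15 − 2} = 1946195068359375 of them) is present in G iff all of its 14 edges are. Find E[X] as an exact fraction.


K_15 has 15^{15 − 2} = 1946195068359375 labelled spanning trees.
For each such spanning tree H, let X_H = 1 if all 14 edges of H are present in G. Then P[X_H = 1] = p^{14} = (11/15)^{14} = 379749833583241/29192926025390625.
By linearity: E[X] = Σ_H E[X_H] = 1946195068359375 · p^{14} = 1946195068359375 · 379749833583241/29192926025390625 = 379749833583241/15.
Numerically: E[X] ≈ 2.53167e+13.

E[X] = 1946195068359375 · (11/15)^{14} = 379749833583241/15 ≈ 2.53167e+13.


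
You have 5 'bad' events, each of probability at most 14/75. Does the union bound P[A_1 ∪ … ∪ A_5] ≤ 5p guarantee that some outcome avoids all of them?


Union bound: P[∪_{i=1}^{5} A_i] ≤ Σ_i P[A_i] ≤ 5·p = 5·(14/75) = 14/15.
Numerically: 14/15 ≈ 0.9333.
Is 14/15 < 1? YES.
Since P[∪ A_i] ≤ 14/15 < 1, the complement has P[∩ A_i^c] ≥ 1 − 14/15 = 1/15 > 0, so some outcome avoids every A_i.

5·p = 14/15 ≈ 0.9333; existence CERTIFIED by the union bound.


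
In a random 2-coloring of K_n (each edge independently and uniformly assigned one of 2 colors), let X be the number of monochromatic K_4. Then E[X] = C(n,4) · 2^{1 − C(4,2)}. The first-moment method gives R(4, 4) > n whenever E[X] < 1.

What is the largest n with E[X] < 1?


We need C(n, 4) · 2^{1 − 6} < 1, i.e. C(n, 4) < 2^{6 − 1} = 32.
Check values of n near the boundary:
  n = 4: C(4, 4) = 1; 1 < 32? YES
  n = 5: C(5, 4) = 5; 5 < 32? YES
  n = 6: C(6, 4) = 15; 15 < 32? YES
  n = 7: C(7, 4) = 35; 35 < 32? NO
  n = 8: C(8, 4) = 70; 70 < 32? NO
The largest n with C(n, 4) < 32 is n = 6 (where E[X] = 15/32 ≈ 0.4687500). Hence R(4, 4) > 6, i.e. R(4, 4) ≥ 7.

Largest n = 6; hence R(4, 4) > 6.


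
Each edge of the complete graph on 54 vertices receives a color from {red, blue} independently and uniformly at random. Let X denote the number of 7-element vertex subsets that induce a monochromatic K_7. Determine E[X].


Let X = Σ_S X_S over the C(54, 7) = 177100560 subsets S of size 7, where X_S = 1 if the K_7 on S is monochromatic.
For a fixed S, the K_7 on S has C(7, 2) = 21 edges. P[all 21 edges red] = (1/2)^21, and likewise for blue, so P[monochromatic] = 2·(1/2)^21 = 2^{1 − 21} = 1/1048576.
By linearity: E[X] = C(54, 7) · 2^{1 − 21} = 177100560 · 1/1048576 = 11068785/65536.
Numerically: E[X] ≈ 168.89626.

E[X] = C(54,7)·2^(1−C(7,2)) = 11068785/65536 ≈ 168.89626.


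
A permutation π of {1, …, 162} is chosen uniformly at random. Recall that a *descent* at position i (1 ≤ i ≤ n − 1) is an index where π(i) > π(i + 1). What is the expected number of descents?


Write X = Σ X_I over i = 1, …, 161, with X_I the indicator of one descent.
There are 161 indicators.
For each fixed i, the pair (π(i), π(i+1)) is a uniformly random ordered pair of distinct values from {1, …, 162}; by symmetry P[π(i) > π(i+1)] = 1/2.
By linearity: E[X] = 161 · (1/2) = (162 − 1) · (1/2) = 161/2 ≈ 80.500000.

E[X] = 161/2 = 80.500000.


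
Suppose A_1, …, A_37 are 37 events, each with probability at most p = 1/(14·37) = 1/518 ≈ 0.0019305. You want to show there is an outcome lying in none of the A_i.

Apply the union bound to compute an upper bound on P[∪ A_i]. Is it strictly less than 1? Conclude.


Union bound: P[∪_{i=1}^{37} A_i] ≤ Σ_i P[A_i] ≤ 37·p = 37·(1/518) = 1/14.
Numerically: 1/14 ≈ 0.0714286.
Is 1/14 < 1? YES.
Since P[∪ A_i] ≤ 1/14 < 1, the complement has P[∩ A_i^c] ≥ 1 − 1/14 = 13/14 > 0, so some outcome avoids every A_i.

37·p = 1/14 ≈ 0.0714286; existence CERTIFIED by the union bound.


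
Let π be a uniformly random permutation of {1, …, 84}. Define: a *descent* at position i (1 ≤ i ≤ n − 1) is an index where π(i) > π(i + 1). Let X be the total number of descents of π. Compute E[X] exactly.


Write X = Σ X_I over i = 1, …, 83, with X_I the indicator of one descent.
There are 83 indicators.
For each fixed i, the pair (π(i), π(i+1)) is a uniformly random ordered pair of distinct values from {1, …, 84}; by symmetry P[π(i) > π(i+1)] = 1/2.
By linearity: E[X] = 83 · (1/2) = (84 − 1) · (1/2) = 83/2 ≈ 41.500.

E[X] = 83/2 = 41.500.
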